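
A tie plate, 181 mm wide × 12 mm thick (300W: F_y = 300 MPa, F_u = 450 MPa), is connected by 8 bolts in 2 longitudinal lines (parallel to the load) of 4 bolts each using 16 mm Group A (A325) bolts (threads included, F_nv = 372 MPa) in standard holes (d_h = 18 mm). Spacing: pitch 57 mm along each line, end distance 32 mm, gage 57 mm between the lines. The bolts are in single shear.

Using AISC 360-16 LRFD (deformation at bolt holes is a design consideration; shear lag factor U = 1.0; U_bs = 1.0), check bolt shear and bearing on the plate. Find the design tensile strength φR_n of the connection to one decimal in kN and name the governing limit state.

448.8 kN (bolt shear governs)

Bolt shear: A_b = π(16)²/4 = 201.06 mm². φR_n = 0.75 × 372 × 201.06 × 8 × 1 = 448.8 kN.
Bearing (12 mm plate, F_u = 450 MPa): end bolts L_c = 32 − 18/2 = 23, R_n = min(1.2×23×12×450, 2.4×16×12×450) = 149.04 kN/bolt; interior L_c = 57 − 18 = 39, R_n = 207.36 kN/bolt. φR_n = 0.75 × (2×149.04 + 6×207.36) = 1156.7 kN.
Governing: min(448.8, 1156.7) = 448.8 kN → bolt shear.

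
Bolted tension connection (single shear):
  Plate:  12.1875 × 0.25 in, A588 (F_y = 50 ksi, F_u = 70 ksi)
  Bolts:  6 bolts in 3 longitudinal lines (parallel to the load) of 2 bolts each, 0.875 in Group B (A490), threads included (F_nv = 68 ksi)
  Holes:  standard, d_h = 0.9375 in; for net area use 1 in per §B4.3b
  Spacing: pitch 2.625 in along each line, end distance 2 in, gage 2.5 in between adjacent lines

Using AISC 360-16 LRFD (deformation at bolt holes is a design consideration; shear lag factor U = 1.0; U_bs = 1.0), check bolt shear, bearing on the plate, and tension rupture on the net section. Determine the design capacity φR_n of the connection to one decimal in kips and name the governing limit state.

120.6 kips (net-section rupture governs)

Bolt shear: A_b = π(0.875)²/4 = 0.60132 in². φR_n = 0.75 × 68 × 0.60132 × 6 × 1 = 184.0 kips.
Bearing (0.25 in plate, F_u = 70 ksi): end bolts L_c = 2 − 0.9375/2 = 1.53125, R_n = min(1.2×1.53125×0.25×70, 2.4×0.875×0.25×70) = 32.156 kips/bolt; interior L_c = 2.625 − 0.9375 = 1.6875, R_n = 35.438 kips/bolt. φR_n = 0.75 × (3×32.156 + 3×35.438) = 152.1 kips.
Tension rupture (net): A_n = (12.1875 − 3×1)×0.25 = 2.2969 in² (U = 1.0, A_e = A_n). φR_n = 0.75 × 70 × 2.2969 = 120.6 kips.
Governing: min(184.0, 152.1, 120.6) = 120.6 kips → net-section rupture.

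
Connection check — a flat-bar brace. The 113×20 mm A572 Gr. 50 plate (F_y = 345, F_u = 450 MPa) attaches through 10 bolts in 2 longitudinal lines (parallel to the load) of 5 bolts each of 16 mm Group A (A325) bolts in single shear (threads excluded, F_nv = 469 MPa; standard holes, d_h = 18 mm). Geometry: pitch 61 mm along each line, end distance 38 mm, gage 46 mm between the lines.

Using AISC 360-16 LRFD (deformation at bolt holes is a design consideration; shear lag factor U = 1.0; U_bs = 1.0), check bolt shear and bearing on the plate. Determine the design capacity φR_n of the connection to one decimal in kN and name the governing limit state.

707.2 kN (bolt shear governs)

Bolt shear: A_b = π(16)²/4 = 201.06 mm². φR_n = 0.75 × 469 × 201.06 × 10 × 1 = 707.2 kN.
Bearing (20 mm plate, F_u = 450 MPa): end bolts L_c = 38 − 18/2 = 29, R_n = min(1.2×29×20×450, 2.4×16×20×450) = 313.2 kN/bolt; interior L_c = 61 − 18 = 43, R_n = 345.6 kN/bolt. φR_n = 0.75 × (2×313.2 + 8×345.6) = 2543.4 kN.
Governing: min(707.2, 2543.4) = 707.2 kN → bolt shear.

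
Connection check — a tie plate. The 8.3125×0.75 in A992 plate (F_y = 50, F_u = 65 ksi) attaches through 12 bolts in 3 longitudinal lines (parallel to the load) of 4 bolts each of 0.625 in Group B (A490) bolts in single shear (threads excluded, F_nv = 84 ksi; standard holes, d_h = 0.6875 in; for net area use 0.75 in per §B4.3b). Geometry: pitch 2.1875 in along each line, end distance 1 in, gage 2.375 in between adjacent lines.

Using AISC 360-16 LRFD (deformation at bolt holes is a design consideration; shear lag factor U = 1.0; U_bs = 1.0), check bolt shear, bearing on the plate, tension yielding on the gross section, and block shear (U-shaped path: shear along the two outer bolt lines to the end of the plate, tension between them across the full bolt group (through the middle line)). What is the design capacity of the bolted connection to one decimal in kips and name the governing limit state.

Bolt shear: A_b = π(0.625)²/4 = 0.3068 in². φR_n = 0.75 × 84 × 0.3068 × 12 × 1 = 231.9 kips.
Bearing (0.75 in plate, F_u = 65 ksi): end bolts L_c = 1 − 0.6875/2 = 0.65625, R_n = min(1.2×0.65625×0.75×65, 2.4×0.625×0.75×65) = 38.391 kips/bolt; interior L_c = 2.1875 − 0.6875 = 1.5, R_n = 73.125 kips/bolt. φR_n = 0.75 × (3×38.391 + 9×73.125) = 580.0 kips.
Tension yield (gross): A_g = 8.3125×0.75 = 6.2344 in². φR_n = 0.90 × 50 × 6.2344 = 280.5 kips.
Block shear: shear path 2×[1+3×2.1875] = 2×7.5625 in, A_gv = 11.344, A_nv = 2×(7.5625 − 3.5×0.75)×0.75 = 7.4063 in²; tension across gage: (4.75 − 2×0.75)×0.75 = 2.4375 in². R_n = min(0.6×65×7.4063, 0.6×50×11.344) + 1.0×65×2.4375 = min(288.85, 340.32) + 158.44 = 447.29 kips. φR_n = 0.75 × 447.29 = 335.5 kips.
Governing: min(231.9, 580.0, 280.5, 335.5) = 231.9 kips → bolt shear.

231.9 kips (bolt shear governs)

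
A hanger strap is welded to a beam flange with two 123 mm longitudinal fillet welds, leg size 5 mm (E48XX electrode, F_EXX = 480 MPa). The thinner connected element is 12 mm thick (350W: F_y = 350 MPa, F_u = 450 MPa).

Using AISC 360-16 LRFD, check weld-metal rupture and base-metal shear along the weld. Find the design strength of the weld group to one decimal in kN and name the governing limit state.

Weld metal: throat = 0.707×5 = 3.535 mm, L = 2×123 = 246 mm. φR_n = 0.75 × 0.6 × 480 × 3.535 × 246 = 187.8 kN.
Base metal shear (12 mm plate): yield φR_n = 1.0×0.6×350×12×246 = 619.9 kN; rupture φR_n = 0.75×0.6×450×12×246 = 597.8 kN; take 597.8 kN (rupture).
Governing: min(187.8, 597.8) = 187.8 kN → weld metal.

187.8 kN (weld metal governs)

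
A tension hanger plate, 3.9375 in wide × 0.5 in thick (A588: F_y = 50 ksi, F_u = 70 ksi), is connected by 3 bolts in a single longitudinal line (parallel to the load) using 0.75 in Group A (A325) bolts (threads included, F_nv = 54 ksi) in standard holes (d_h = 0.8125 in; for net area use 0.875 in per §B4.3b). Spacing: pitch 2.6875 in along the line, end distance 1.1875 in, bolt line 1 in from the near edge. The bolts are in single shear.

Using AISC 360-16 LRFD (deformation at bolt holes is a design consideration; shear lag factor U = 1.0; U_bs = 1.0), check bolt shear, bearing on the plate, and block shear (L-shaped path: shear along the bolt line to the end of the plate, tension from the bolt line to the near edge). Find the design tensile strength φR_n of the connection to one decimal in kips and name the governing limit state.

53.7 kips (bolt shear governs)

Bolt shear: A_b = π(0.75)²/4 = 0.44179 in². φR_n = 0.75 × 54 × 0.44179 × 3 × 1 = 53.7 kips.
Bearing (0.5 in plate, F_u = 70 ksi): end bolts L_c = 1.1875 − 0.8125/2 = 0.78125, R_n = min(1.2×0.78125×0.5×70, 2.4×0.75×0.5×70) = 32.813 kips/bolt; interior L_c = 2.6875 − 0.8125 = 1.875, R_n = 63 kips/bolt. φR_n = 0.75 × (1×32.813 + 2×63) = 119.1 kips.
Block shear: shear path 1×[1.1875+2×2.6875] = 1×6.5625 in, A_gv = 3.2813, A_nv = 1×(6.5625 − 2.5×0.875)×0.5 = 2.1875 in²; tension to near edge: (1 − 0.5×0.875)×0.5 = 0.28125 in². R_n = min(0.6×70×2.1875, 0.6×50×3.2813) + 1.0×70×0.28125 = min(91.875, 98.439) + 19.688 = 111.56 kips. φR_n = 0.75 × 111.56 = 83.7 kips.
Governing: min(53.7, 119.1, 83.7) = 53.7 kips → bolt shear.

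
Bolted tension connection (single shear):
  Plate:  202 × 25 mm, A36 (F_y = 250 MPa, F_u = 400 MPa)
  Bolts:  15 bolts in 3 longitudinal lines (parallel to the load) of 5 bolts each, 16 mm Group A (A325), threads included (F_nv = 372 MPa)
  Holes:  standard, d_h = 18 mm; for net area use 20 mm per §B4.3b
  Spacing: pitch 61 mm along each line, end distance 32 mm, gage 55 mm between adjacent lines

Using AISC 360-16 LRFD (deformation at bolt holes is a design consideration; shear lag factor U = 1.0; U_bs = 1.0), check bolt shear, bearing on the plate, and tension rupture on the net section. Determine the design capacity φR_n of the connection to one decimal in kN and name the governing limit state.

Bolt shear: A_b = π(16)²/4 = 201.06 mm². φR_n = 0.75 × 372 × 201.06 × 15 × 1 = 841.4 kN.
Bearing (25 mm plate, F_u = 400 MPa): end bolts L_c = 32 − 18/2 = 23, R_n = min(1.2×23×25×400, 2.4×16×25×400) = 276 kN/bolt; interior L_c = 61 − 18 = 43, R_n = 384 kN/bolt. φR_n = 0.75 × (3×276 + 12×384) = 4077.0 kN.
Tension rupture (net): A_n = (202 − 3×20)×25 = 3550 mm² (U = 1.0, A_e = A_n). φR_n = 0.75 × 400 × 3550 = 1065.0 kN.
Governing: min(841.4, 4077.0, 1065.0) = 841.4 kN → bolt shear.

841.4 kN (bolt shear governs)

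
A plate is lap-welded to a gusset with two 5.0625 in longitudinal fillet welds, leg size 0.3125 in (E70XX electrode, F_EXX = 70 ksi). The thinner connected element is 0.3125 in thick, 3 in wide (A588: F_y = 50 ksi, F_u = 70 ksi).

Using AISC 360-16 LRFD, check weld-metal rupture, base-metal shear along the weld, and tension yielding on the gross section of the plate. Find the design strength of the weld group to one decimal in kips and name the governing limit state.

Weld metal: throat = 0.707×0.3125 = 0.22094 in, L = 2×5.0625 = 10.125 in. φR_n = 0.75 × 0.6 × 70 × 0.22094 × 10.125 = 70.5 kips.
Base metal shear (0.3125 in plate): yield φR_n = 1.0×0.6×50×0.3125×10.125 = 94.9 kips; rupture φR_n = 0.75×0.6×70×0.3125×10.125 = 99.7 kips; take 94.9 kips (yield).
Tension yield (gross): A_g = 3×0.3125 = 0.9375 in². φR_n = 0.90 × 50 × 0.9375 = 42.2 kips.
Governing: min(70.5, 94.9, 42.2) = 42.2 kips → gross-section yield.

42.2 kips (gross-section yield governs)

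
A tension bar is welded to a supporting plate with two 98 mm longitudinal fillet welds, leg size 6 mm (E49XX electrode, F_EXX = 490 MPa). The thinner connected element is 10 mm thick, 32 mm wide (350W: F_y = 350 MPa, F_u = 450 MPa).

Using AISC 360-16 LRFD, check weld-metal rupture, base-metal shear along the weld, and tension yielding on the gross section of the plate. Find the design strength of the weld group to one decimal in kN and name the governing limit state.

Weld metal: throat = 0.707×6 = 4.242 mm, L = 2×98 = 196 mm. φR_n = 0.75 × 0.6 × 490 × 4.242 × 196 = 183.3 kN.
Base metal shear (10 mm plate): yield φR_n = 1.0×0.6×350×10×196 = 411.6 kN; rupture φR_n = 0.75×0.6×450×10×196 = 396.9 kN; take 396.9 kN (rupture).
Tension yield (gross): A_g = 32×10 = 320 mm². φR_n = 0.90 × 350 × 320 = 100.8 kN.
Governing: min(183.3, 396.9, 100.8) = 100.8 kN → gross-section yield.

100.8 kN (gross-section yield governs)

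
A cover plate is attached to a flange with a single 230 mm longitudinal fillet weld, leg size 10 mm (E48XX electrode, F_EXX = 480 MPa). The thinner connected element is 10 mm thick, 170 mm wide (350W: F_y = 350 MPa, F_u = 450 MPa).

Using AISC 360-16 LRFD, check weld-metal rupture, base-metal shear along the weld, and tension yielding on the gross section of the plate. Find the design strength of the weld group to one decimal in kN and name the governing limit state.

Weld metal: throat = 0.707×10 = 7.07 mm, L = 230 mm. φR_n = 0.75 × 0.6 × 480 × 7.07 × 230 = 351.2 kN.
Base metal shear (10 mm plate): yield φR_n = 1.0×0.6×350×10×230 = 483.0 kN; rupture φR_n = 0.75×0.6×450×10×230 = 465.8 kN; take 465.8 kN (rupture).
Tension yield (gross): A_g = 170×10 = 1700 mm². φR_n = 0.90 × 350 × 1700 = 535.5 kN.
Governing: min(351.2, 465.8, 535.5) = 351.2 kN → weld metal.

351.2 kN (weld metal governs)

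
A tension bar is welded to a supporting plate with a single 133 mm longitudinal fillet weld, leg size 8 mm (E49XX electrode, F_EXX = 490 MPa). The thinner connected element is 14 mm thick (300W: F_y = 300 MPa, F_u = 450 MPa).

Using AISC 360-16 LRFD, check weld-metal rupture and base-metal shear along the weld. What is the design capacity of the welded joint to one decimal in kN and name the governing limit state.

165.9 kN (weld metal governs)

Weld metal: throat = 0.707×8 = 5.656 mm, L = 133 mm. φR_n = 0.75 × 0.6 × 490 × 5.656 × 133 = 165.9 kN.
Base metal shear (14 mm plate): yield φR_n = 1.0×0.6×300×14×133 = 335.2 kN; rupture φR_n = 0.75×0.6×450×14×133 = 377.1 kN; take 335.2 kN (yield).
Governing: min(165.9, 335.2) = 165.9 kN → weld metal.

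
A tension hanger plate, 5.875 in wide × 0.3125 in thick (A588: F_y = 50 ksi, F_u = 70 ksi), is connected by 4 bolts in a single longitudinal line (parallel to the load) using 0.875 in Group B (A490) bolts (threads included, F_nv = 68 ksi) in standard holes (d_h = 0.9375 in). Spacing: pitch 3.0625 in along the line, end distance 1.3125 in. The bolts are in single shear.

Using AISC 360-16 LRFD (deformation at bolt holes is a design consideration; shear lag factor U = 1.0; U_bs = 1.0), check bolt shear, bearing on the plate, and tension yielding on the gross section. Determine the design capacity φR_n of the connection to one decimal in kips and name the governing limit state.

82.6 kips (gross-section yield governs)

Bolt shear: A_b = π(0.875)²/4 = 0.60132 in². φR_n = 0.75 × 68 × 0.60132 × 4 × 1 = 122.7 kips.
Bearing (0.3125 in plate, F_u = 70 ksi): end bolts L_c = 1.3125 − 0.9375/2 = 0.84375, R_n = min(1.2×0.84375×0.3125×70, 2.4×0.875×0.3125×70) = 22.148 kips/bolt; interior L_c = 3.0625 − 0.9375 = 2.125, R_n = 45.938 kips/bolt. φR_n = 0.75 × (1×22.148 + 3×45.938) = 120.0 kips.
Tension yield (gross): A_g = 5.875×0.3125 = 1.8359 in². φR_n = 0.90 × 50 × 1.8359 = 82.6 kips.
Governing: min(122.7, 120.0, 82.6) = 82.6 kips → gross-section yield.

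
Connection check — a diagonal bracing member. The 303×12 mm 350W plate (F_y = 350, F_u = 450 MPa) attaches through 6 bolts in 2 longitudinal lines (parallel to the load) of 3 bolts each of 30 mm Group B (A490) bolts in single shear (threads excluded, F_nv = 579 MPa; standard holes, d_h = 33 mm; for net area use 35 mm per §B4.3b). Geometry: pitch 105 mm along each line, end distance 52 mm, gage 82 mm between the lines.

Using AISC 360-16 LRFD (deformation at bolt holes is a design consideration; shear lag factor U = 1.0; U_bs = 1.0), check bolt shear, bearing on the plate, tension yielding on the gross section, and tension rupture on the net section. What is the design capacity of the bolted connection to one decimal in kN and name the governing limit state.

943.7 kN (net-section rupture governs)

Bolt shear: A_b = π(30)²/4 = 706.86 mm². φR_n = 0.75 × 579 × 706.86 × 6 × 1 = 1841.7 kN.
Bearing (12 mm plate, F_u = 450 MPa): end bolts L_c = 52 − 33/2 = 35.5, R_n = min(1.2×35.5×12×450, 2.4×30×12×450) = 230.04 kN/bolt; interior L_c = 105 − 33 = 72, R_n = 388.8 kN/bolt. φR_n = 0.75 × (2×230.04 + 4×388.8) = 1511.5 kN.
Tension yield (gross): A_g = 303×12 = 3636 mm². φR_n = 0.90 × 350 × 3636 = 1145.3 kN.
Tension rupture (net): A_n = (303 − 2×35)×12 = 2796 mm² (U = 1.0, A_e = A_n). φR_n = 0.75 × 450 × 2796 = 943.7 kN.
Governing: min(1841.7, 1511.5, 1145.3, 943.7) = 943.7 kN → net-section rupture.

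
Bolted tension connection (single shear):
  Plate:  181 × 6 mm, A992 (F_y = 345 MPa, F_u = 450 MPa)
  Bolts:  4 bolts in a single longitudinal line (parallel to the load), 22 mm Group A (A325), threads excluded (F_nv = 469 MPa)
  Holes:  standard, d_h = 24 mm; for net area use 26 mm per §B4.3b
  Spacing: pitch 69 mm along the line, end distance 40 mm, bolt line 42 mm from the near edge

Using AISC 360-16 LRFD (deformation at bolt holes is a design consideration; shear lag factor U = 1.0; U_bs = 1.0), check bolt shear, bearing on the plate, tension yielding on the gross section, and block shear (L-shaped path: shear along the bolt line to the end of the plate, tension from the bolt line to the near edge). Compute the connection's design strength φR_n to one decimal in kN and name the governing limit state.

Bolt shear: A_b = π(22)²/4 = 380.13 mm². φR_n = 0.75 × 469 × 380.13 × 4 × 1 = 534.8 kN.
Bearing (6 mm plate, F_u = 450 MPa): end bolts L_c = 40 − 24/2 = 28, R_n = min(1.2×28×6×450, 2.4×22×6×450) = 90.72 kN/bolt; interior L_c = 69 − 24 = 45, R_n = 142.56 kN/bolt. φR_n = 0.75 × (1×90.72 + 3×142.56) = 388.8 kN.
Tension yield (gross): A_g = 181×6 = 1086 mm². φR_n = 0.90 × 345 × 1086 = 337.2 kN.
Block shear: shear path 1×[40+3×69] = 1×247 mm, A_gv = 1482, A_nv = 1×(247 − 3.5×26)×6 = 936 mm²; tension to near edge: (42 − 0.5×26)×6 = 174 mm². R_n = min(0.6×450×936, 0.6×345×1482) + 1.0×450×174 = min(252.72, 306.77) + 78.3 = 331.02 kN. φR_n = 0.75 × 331.02 = 248.3 kN.
Governing: min(534.8, 388.8, 337.2, 248.3) = 248.3 kN → block shear.

248.3 kN (block shear governs)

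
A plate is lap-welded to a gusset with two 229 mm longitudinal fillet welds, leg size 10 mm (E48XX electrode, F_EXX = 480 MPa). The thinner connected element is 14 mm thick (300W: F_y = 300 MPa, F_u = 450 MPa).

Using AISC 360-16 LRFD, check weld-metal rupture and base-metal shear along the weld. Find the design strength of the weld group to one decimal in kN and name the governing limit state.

Weld metal: throat = 0.707×10 = 7.07 mm, L = 2×229 = 458 mm. φR_n = 0.75 × 0.6 × 480 × 7.07 × 458 = 699.4 kN.
Base metal shear (14 mm plate): yield φR_n = 1.0×0.6×300×14×458 = 1154.2 kN; rupture φR_n = 0.75×0.6×450×14×458 = 1298.4 kN; take 1154.2 kN (yield).
Governing: min(699.4, 1154.2) = 699.4 kN → weld metal.

699.4 kN (weld metal governs)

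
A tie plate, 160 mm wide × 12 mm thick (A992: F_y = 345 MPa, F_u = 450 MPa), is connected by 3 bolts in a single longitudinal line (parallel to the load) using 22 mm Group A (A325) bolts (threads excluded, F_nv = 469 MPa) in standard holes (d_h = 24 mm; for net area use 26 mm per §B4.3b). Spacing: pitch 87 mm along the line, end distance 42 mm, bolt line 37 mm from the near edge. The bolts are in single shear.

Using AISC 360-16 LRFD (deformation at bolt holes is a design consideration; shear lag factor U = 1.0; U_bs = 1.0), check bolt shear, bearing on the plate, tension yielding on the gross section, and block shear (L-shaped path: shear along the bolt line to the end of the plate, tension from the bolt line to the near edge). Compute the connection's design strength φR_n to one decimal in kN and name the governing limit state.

Bolt shear: A_b = π(22)²/4 = 380.13 mm². φR_n = 0.75 × 469 × 380.13 × 3 × 1 = 401.1 kN.
Bearing (12 mm plate, F_u = 450 MPa): end bolts L_c = 42 − 24/2 = 30, R_n = min(1.2×30×12×450, 2.4×22×12×450) = 194.4 kN/bolt; interior L_c = 87 − 24 = 63, R_n = 285.12 kN/bolt. φR_n = 0.75 × (1×194.4 + 2×285.12) = 573.5 kN.
Tension yield (gross): A_g = 160×12 = 1920 mm². φR_n = 0.90 × 345 × 1920 = 596.2 kN.
Block shear: shear path 1×[42+2×87] = 1×216 mm, A_gv = 2592, A_nv = 1×(216 − 2.5×26)×12 = 1812 mm²; tension to near edge: (37 − 0.5×26)×12 = 288 mm². R_n = min(0.6×450×1812, 0.6×345×2592) + 1.0×450×288 = min(489.24, 536.54) + 129.6 = 618.84 kN. φR_n = 0.75 × 618.84 = 464.1 kN.
Governing: min(401.1, 573.5, 596.2, 464.1) = 401.1 kN → bolt shear.

401.1 kN (bolt shear governs)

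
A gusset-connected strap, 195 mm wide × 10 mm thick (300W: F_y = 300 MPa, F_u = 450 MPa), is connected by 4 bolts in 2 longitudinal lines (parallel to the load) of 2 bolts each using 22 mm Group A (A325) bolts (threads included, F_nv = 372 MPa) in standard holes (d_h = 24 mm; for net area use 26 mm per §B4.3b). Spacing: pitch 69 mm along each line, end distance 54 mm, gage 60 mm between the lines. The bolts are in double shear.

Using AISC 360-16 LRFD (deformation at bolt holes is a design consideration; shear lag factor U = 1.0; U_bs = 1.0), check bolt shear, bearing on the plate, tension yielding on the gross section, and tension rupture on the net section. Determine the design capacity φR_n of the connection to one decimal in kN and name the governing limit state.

Bolt shear: A_b = π(22)²/4 = 380.13 mm². φR_n = 0.75 × 372 × 380.13 × 4 × 2 = 848.5 kN.
Bearing (10 mm plate, F_u = 450 MPa): end bolts L_c = 54 − 24/2 = 42, R_n = min(1.2×42×10×450, 2.4×22×10×450) = 226.8 kN/bolt; interior L_c = 69 − 24 = 45, R_n = 237.6 kN/bolt. φR_n = 0.75 × (2×226.8 + 2×237.6) = 696.6 kN.
Tension yield (gross): A_g = 195×10 = 1950 mm². φR_n = 0.90 × 300 × 1950 = 526.5 kN.
Tension rupture (net): A_n = (195 − 2×26)×10 = 1430 mm² (U = 1.0, A_e = A_n). φR_n = 0.75 × 450 × 1430 = 482.6 kN.
Governing: min(848.5, 696.6, 526.5, 482.6) = 482.6 kN → net-section rupture.

482.6 kN (net-section rupture governs)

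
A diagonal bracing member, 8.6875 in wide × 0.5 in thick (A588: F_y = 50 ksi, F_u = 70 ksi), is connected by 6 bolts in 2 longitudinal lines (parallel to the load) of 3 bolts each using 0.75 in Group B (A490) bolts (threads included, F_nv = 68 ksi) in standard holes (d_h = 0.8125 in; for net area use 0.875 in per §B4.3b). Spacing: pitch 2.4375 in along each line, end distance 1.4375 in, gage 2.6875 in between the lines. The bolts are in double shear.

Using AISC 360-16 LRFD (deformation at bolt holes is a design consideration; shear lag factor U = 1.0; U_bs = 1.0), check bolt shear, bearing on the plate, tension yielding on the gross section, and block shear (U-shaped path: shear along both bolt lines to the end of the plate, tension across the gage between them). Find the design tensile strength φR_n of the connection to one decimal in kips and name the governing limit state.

177.5 kips (block shear governs)

Bolt shear: A_b = π(0.75)²/4 = 0.44179 in². φR_n = 0.75 × 68 × 0.44179 × 6 × 2 = 270.4 kips.
Bearing (0.5 in plate, F_u = 70 ksi): end bolts L_c = 1.4375 − 0.8125/2 = 1.03125, R_n = min(1.2×1.03125×0.5×70, 2.4×0.75×0.5×70) = 43.313 kips/bolt; interior L_c = 2.4375 − 0.8125 = 1.625, R_n = 63 kips/bolt. φR_n = 0.75 × (2×43.313 + 4×63) = 254.0 kips.
Tension yield (gross): A_g = 8.6875×0.5 = 4.3438 in². φR_n = 0.90 × 50 × 4.3438 = 195.5 kips.
Block shear: shear path 2×[1.4375+2×2.4375] = 2×6.3125 in, A_gv = 6.3125, A_nv = 2×(6.3125 − 2.5×0.875)×0.5 = 4.125 in²; tension across gage: (2.6875 − 1×0.875)×0.5 = 0.90625 in². R_n = min(0.6×70×4.125, 0.6×50×6.3125) + 1.0×70×0.90625 = min(173.25, 189.38) + 63.438 = 236.69 kips. φR_n = 0.75 × 236.69 = 177.5 kips.
Governing: min(270.4, 254.0, 195.5, 177.5) = 177.5 kips → block shear.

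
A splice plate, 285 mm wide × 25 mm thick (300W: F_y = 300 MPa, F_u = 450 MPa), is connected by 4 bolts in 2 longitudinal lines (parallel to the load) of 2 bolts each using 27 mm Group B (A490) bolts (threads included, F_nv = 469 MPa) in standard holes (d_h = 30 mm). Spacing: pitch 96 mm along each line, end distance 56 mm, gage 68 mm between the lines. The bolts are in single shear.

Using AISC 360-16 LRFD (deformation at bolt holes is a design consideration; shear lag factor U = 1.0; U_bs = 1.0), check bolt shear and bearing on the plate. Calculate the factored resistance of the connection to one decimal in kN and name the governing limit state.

805.6 kN (bolt shear governs)

Bolt shear: A_b = π(27)²/4 = 572.56 mm². φR_n = 0.75 × 469 × 572.56 × 4 × 1 = 805.6 kN.
Bearing (25 mm plate, F_u = 450 MPa): end bolts L_c = 56 − 30/2 = 41, R_n = min(1.2×41×25×450, 2.4×27×25×450) = 553.5 kN/bolt; interior L_c = 96 − 30 = 66, R_n = 729 kN/bolt. φR_n = 0.75 × (2×553.5 + 2×729) = 1923.8 kN.
Governing: min(805.6, 1923.8) = 805.6 kN → bolt shear.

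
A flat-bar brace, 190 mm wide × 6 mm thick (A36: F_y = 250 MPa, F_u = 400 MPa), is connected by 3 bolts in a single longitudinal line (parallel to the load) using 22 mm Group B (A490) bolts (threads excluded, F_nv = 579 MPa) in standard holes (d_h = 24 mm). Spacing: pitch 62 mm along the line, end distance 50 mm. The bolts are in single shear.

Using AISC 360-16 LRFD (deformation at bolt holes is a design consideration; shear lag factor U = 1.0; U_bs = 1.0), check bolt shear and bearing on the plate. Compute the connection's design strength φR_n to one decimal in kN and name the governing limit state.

Bolt shear: A_b = π(22)²/4 = 380.13 mm². φR_n = 0.75 × 579 × 380.13 × 3 × 1 = 495.2 kN.
Bearing (6 mm plate, F_u = 400 MPa): end bolts L_c = 50 − 24/2 = 38, R_n = min(1.2×38×6×400, 2.4×22×6×400) = 109.44 kN/bolt; interior L_c = 62 − 24 = 38, R_n = 109.44 kN/bolt. φR_n = 0.75 × (1×109.44 + 2×109.44) = 246.2 kN.
Governing: min(495.2, 246.2) = 246.2 kN → bearing.

246.2 kN (bearing governs)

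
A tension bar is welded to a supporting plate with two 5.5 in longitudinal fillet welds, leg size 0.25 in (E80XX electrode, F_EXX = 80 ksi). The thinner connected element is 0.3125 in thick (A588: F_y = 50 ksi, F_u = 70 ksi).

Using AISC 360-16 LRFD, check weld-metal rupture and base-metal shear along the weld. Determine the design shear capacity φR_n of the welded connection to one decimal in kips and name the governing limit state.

Weld metal: throat = 0.707×0.25 = 0.17675 in, L = 2×5.5 = 11 in. φR_n = 0.75 × 0.6 × 80 × 0.17675 × 11 = 70.0 kips.
Base metal shear (0.3125 in plate): yield φR_n = 1.0×0.6×50×0.3125×11 = 103.1 kips; rupture φR_n = 0.75×0.6×70×0.3125×11 = 108.3 kips; take 103.1 kips (yield).
Governing: min(70.0, 103.1) = 70.0 kips → weld metal.

70.0 kips (weld metal governs)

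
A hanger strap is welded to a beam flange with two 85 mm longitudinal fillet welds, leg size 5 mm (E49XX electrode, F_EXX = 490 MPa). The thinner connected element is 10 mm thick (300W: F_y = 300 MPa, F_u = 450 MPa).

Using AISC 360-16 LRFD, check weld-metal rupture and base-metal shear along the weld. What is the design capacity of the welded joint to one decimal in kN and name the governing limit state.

132.5 kN (weld metal governs)

Weld metal: throat = 0.707×5 = 3.535 mm, L = 2×85 = 170 mm. φR_n = 0.75 × 0.6 × 490 × 3.535 × 170 = 132.5 kN.
Base metal shear (10 mm plate): yield φR_n = 1.0×0.6×300×10×170 = 306.0 kN; rupture φR_n = 0.75×0.6×450×10×170 = 344.3 kN; take 306.0 kN (yield).
Governing: min(132.5, 306.0) = 132.5 kN → weld metal.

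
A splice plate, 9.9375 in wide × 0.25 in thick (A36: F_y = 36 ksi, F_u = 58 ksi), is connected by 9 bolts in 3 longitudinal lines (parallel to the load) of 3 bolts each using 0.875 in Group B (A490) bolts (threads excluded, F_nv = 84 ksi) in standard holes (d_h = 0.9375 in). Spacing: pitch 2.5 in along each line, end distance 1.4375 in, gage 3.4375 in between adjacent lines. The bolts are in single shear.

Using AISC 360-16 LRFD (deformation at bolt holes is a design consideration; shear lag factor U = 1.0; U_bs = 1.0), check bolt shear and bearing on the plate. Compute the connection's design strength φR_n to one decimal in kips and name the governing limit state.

Bolt shear: A_b = π(0.875)²/4 = 0.60132 in². φR_n = 0.75 × 84 × 0.60132 × 9 × 1 = 340.9 kips.
Bearing (0.25 in plate, F_u = 58 ksi): end bolts L_c = 1.4375 − 0.9375/2 = 0.96875, R_n = min(1.2×0.96875×0.25×58, 2.4×0.875×0.25×58) = 16.856 kips/bolt; interior L_c = 2.5 − 0.9375 = 1.5625, R_n = 27.188 kips/bolt. φR_n = 0.75 × (3×16.856 + 6×27.188) = 160.3 kips.
Governing: min(340.9, 160.3) = 160.3 kips → bearing.

160.3 kips (bearing governs)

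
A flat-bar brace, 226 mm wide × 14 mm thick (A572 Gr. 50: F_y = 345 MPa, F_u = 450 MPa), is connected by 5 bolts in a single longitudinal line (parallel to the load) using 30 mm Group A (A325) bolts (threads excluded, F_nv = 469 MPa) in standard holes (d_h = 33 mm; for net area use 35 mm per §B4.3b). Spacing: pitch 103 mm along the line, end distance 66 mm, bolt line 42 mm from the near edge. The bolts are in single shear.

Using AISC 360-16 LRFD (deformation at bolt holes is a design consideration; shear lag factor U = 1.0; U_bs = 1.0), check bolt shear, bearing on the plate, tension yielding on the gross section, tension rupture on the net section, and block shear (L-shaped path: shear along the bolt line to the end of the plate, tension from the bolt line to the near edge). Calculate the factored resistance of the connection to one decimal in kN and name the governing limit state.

902.5 kN (net-section rupture governs)

Bolt shear: A_b = π(30)²/4 = 706.86 mm². φR_n = 0.75 × 469 × 706.86 × 5 × 1 = 1243.2 kN.
Bearing (14 mm plate, F_u = 450 MPa): end bolts L_c = 66 − 33/2 = 49.5, R_n = min(1.2×49.5×14×450, 2.4×30×14×450) = 374.22 kN/bolt; interior L_c = 103 − 33 = 70, R_n = 453.6 kN/bolt. φR_n = 0.75 × (1×374.22 + 4×453.6) = 1641.5 kN.
Tension yield (gross): A_g = 226×14 = 3164 mm². φR_n = 0.90 × 345 × 3164 = 982.4 kN.
Tension rupture (net): A_n = (226 − 1×35)×14 = 2674 mm² (U = 1.0, A_e = A_n). φR_n = 0.75 × 450 × 2674 = 902.5 kN.
Block shear: shear path 1×[66+4×103] = 1×478 mm, A_gv = 6692, A_nv = 1×(478 − 4.5×35)×14 = 4487 mm²; tension to near edge: (42 − 0.5×35)×14 = 343 mm². R_n = min(0.6×450×4487, 0.6×345×6692) + 1.0×450×343 = min(1211.5, 1385.2) + 154.35 = 1365.9 kN. φR_n = 0.75 × 1365.9 = 1024.4 kN.
Governing: min(1243.2, 1641.5, 982.4, 902.5, 1024.4) = 902.5 kN → net-section rupture.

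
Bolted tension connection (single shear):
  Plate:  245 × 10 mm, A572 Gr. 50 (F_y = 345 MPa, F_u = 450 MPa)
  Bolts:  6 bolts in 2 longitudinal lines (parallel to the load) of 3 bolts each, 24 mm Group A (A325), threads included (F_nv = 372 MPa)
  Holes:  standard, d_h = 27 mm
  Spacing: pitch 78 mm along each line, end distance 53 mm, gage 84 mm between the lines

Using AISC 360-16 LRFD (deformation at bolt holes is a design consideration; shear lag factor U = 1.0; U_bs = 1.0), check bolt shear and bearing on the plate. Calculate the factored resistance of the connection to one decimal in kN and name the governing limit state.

757.3 kN (bolt shear governs)

Bolt shear: A_b = π(24)²/4 = 452.39 mm². φR_n = 0.75 × 372 × 452.39 × 6 × 1 = 757.3 kN.
Bearing (10 mm plate, F_u = 450 MPa): end bolts L_c = 53 − 27/2 = 39.5, R_n = min(1.2×39.5×10×450, 2.4×24×10×450) = 213.3 kN/bolt; interior L_c = 78 − 27 = 51, R_n = 259.2 kN/bolt. φR_n = 0.75 × (2×213.3 + 4×259.2) = 1097.6 kN.
Governing: min(757.3, 1097.6) = 757.3 kN → bolt shear.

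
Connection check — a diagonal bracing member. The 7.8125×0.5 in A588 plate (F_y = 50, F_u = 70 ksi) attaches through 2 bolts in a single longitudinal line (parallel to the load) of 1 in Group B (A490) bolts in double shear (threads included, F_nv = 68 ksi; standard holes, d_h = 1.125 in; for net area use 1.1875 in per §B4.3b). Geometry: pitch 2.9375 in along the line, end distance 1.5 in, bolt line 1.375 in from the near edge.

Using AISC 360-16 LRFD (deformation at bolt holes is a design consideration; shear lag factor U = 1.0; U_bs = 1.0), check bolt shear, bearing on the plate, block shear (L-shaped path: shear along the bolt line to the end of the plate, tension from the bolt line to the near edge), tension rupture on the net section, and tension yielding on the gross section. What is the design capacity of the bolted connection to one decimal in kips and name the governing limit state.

Bolt shear: A_b = π(1)²/4 = 0.7854 in². φR_n = 0.75 × 68 × 0.7854 × 2 × 2 = 160.2 kips.
Bearing (0.5 in plate, F_u = 70 ksi): end bolts L_c = 1.5 − 1.125/2 = 0.9375, R_n = min(1.2×0.9375×0.5×70, 2.4×1×0.5×70) = 39.375 kips/bolt; interior L_c = 2.9375 − 1.125 = 1.8125, R_n = 76.125 kips/bolt. φR_n = 0.75 × (1×39.375 + 1×76.125) = 86.6 kips.
Block shear: shear path 1×[1.5+1×2.9375] = 1×4.4375 in, A_gv = 2.2188, A_nv = 1×(4.4375 − 1.5×1.1875)×0.5 = 1.3281 in²; tension to near edge: (1.375 − 0.5×1.1875)×0.5 = 0.39063 in². R_n = min(0.6×70×1.3281, 0.6×50×2.2188) + 1.0×70×0.39063 = min(55.78, 66.564) + 27.344 = 83.124 kips. φR_n = 0.75 × 83.124 = 62.3 kips.
Tension rupture (net): A_n = (7.8125 − 1×1.1875)×0.5 = 3.3125 in² (U = 1.0, A_e = A_n). φR_n = 0.75 × 70 × 3.3125 = 173.9 kips.
Tension yield (gross): A_g = 7.8125×0.5 = 3.9063 in². φR_n = 0.90 × 50 × 3.9063 = 175.8 kips.
Governing: min(160.2, 86.6, 62.3, 173.9, 175.8) = 62.3 kips → block shear.

62.3 kips (block shear governs)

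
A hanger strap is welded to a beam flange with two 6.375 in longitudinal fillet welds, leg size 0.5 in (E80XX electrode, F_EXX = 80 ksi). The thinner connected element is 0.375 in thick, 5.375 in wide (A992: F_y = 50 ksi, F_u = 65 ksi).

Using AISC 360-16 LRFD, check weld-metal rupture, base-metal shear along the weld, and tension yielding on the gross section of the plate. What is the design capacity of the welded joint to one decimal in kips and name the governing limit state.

Weld metal: throat = 0.707×0.5 = 0.3535 in, L = 2×6.375 = 12.75 in. φR_n = 0.75 × 0.6 × 80 × 0.3535 × 12.75 = 162.3 kips.
Base metal shear (0.375 in plate): yield φR_n = 1.0×0.6×50×0.375×12.75 = 143.4 kips; rupture φR_n = 0.75×0.6×65×0.375×12.75 = 139.9 kips; take 139.9 kips (rupture).
Tension yield (gross): A_g = 5.375×0.375 = 2.0156 in². φR_n = 0.90 × 50 × 2.0156 = 90.7 kips.
Governing: min(162.3, 139.9, 90.7) = 90.7 kips → gross-section yield.

90.7 kips (gross-section yield governs)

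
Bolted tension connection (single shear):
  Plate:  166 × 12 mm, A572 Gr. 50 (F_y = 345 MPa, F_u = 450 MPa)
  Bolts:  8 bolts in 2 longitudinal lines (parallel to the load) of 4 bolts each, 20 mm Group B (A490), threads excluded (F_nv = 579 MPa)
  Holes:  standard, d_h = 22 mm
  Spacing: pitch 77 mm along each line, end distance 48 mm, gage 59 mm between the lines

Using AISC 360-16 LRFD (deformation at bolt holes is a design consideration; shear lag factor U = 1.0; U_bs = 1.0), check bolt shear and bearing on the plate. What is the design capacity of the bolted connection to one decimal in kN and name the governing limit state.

1091.4 kN (bolt shear governs)

Bolt shear: A_b = π(20)²/4 = 314.16 mm². φR_n = 0.75 × 579 × 314.16 × 8 × 1 = 1091.4 kN.
Bearing (12 mm plate, F_u = 450 MPa): end bolts L_c = 48 − 22/2 = 37, R_n = min(1.2×37×12×450, 2.4×20×12×450) = 239.76 kN/bolt; interior L_c = 77 − 22 = 55, R_n = 259.2 kN/bolt. φR_n = 0.75 × (2×239.76 + 6×259.2) = 1526.0 kN.
Governing: min(1091.4, 1526.0) = 1091.4 kN → bolt shear.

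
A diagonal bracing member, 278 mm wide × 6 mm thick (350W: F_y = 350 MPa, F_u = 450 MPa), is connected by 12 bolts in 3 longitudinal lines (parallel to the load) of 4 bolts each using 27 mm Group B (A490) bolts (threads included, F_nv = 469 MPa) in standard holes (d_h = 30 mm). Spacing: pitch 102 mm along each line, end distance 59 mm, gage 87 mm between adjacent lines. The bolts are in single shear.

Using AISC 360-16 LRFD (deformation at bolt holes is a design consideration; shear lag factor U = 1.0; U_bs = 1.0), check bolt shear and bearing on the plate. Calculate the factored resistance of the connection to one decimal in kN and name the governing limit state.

Bolt shear: A_b = π(27)²/4 = 572.56 mm². φR_n = 0.75 × 469 × 572.56 × 12 × 1 = 2416.8 kN.
Bearing (6 mm plate, F_u = 450 MPa): end bolts L_c = 59 − 30/2 = 44, R_n = min(1.2×44×6×450, 2.4×27×6×450) = 142.56 kN/bolt; interior L_c = 102 − 30 = 72, R_n = 174.96 kN/bolt. φR_n = 0.75 × (3×142.56 + 9×174.96) = 1501.7 kN.
Governing: min(2416.8, 1501.7) = 1501.7 kN → bearing.

1501.7 kN (bearing governs)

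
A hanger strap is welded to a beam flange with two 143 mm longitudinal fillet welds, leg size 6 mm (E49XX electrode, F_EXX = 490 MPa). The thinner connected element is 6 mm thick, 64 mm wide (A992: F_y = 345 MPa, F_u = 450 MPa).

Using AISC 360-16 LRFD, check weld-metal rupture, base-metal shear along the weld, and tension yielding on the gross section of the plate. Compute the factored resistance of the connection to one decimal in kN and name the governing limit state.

119.2 kN (gross-section yield governs)

Weld metal: throat = 0.707×6 = 4.242 mm, L = 2×143 = 286 mm. φR_n = 0.75 × 0.6 × 490 × 4.242 × 286 = 267.5 kN.
Base metal shear (6 mm plate): yield φR_n = 1.0×0.6×345×6×286 = 355.2 kN; rupture φR_n = 0.75×0.6×450×6×286 = 347.5 kN; take 347.5 kN (rupture).
Tension yield (gross): A_g = 64×6 = 384 mm². φR_n = 0.90 × 345 × 384 = 119.2 kN.
Governing: min(267.5, 347.5, 119.2) = 119.2 kN → gross-section yield.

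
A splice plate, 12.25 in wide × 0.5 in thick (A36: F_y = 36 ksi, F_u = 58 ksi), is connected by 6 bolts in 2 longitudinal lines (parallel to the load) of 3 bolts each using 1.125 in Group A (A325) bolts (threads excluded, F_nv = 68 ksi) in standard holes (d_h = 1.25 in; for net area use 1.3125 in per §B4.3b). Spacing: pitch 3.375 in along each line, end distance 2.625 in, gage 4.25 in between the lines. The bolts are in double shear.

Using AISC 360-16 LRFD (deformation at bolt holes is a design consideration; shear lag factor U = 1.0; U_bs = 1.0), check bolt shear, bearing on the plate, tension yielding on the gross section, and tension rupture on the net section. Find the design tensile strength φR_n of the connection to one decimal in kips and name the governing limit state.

Bolt shear: A_b = π(1.125)²/4 = 0.99402 in². φR_n = 0.75 × 68 × 0.99402 × 6 × 2 = 608.3 kips.
Bearing (0.5 in plate, F_u = 58 ksi): end bolts L_c = 2.625 − 1.25/2 = 2, R_n = min(1.2×2×0.5×58, 2.4×1.125×0.5×58) = 69.6 kips/bolt; interior L_c = 3.375 − 1.25 = 2.125, R_n = 73.95 kips/bolt. φR_n = 0.75 × (2×69.6 + 4×73.95) = 326.3 kips.
Tension yield (gross): A_g = 12.25×0.5 = 6.125 in². φR_n = 0.90 × 36 × 6.125 = 198.5 kips.
Tension rupture (net): A_n = (12.25 − 2×1.3125)×0.5 = 4.8125 in² (U = 1.0, A_e = A_n). φR_n = 0.75 × 58 × 4.8125 = 209.3 kips.
Governing: min(608.3, 326.3, 198.5, 209.3) = 198.5 kips → gross-section yield.

198.5 kips (gross-section yield governs)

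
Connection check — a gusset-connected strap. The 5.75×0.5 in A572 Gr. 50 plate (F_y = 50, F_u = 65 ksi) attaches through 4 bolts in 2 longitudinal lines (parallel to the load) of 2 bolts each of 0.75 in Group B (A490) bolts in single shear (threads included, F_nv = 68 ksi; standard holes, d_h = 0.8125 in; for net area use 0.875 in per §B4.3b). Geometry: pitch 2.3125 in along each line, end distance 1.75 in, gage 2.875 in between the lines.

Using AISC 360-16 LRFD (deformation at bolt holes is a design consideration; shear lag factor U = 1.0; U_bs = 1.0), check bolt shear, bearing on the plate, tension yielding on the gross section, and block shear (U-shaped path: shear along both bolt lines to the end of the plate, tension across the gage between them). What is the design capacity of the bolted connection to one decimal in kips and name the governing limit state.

Bolt shear: A_b = π(0.75)²/4 = 0.44179 in². φR_n = 0.75 × 68 × 0.44179 × 4 × 1 = 90.1 kips.
Bearing (0.5 in plate, F_u = 65 ksi): end bolts L_c = 1.75 − 0.8125/2 = 1.34375, R_n = min(1.2×1.34375×0.5×65, 2.4×0.75×0.5×65) = 52.406 kips/bolt; interior L_c = 2.3125 − 0.8125 = 1.5, R_n = 58.5 kips/bolt. φR_n = 0.75 × (2×52.406 + 2×58.5) = 166.4 kips.
Tension yield (gross): A_g = 5.75×0.5 = 2.875 in². φR_n = 0.90 × 50 × 2.875 = 129.4 kips.
Block shear: shear path 2×[1.75+1×2.3125] = 2×4.0625 in, A_gv = 4.0625, A_nv = 2×(4.0625 − 1.5×0.875)×0.5 = 2.75 in²; tension across gage: (2.875 − 1×0.875)×0.5 = 1 in². R_n = min(0.6×65×2.75, 0.6×50×4.0625) + 1.0×65×1 = min(107.25, 121.88) + 65 = 172.25 kips. φR_n = 0.75 × 172.25 = 129.2 kips.
Governing: min(90.1, 166.4, 129.4, 129.2) = 90.1 kips → bolt shear.

90.1 kips (bolt shear governs)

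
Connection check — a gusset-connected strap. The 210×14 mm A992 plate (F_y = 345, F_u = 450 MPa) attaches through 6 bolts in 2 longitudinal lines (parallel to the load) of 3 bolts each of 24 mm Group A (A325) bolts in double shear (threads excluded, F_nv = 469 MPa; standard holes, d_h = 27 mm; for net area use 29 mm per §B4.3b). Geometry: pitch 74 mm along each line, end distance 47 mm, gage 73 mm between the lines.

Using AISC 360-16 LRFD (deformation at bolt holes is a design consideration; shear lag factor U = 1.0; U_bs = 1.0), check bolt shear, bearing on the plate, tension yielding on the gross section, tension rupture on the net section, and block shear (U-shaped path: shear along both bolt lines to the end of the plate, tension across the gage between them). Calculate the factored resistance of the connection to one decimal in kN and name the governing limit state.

718.2 kN (net-section rupture governs)

Bolt shear: A_b = π(24)²/4 = 452.39 mm². φR_n = 0.75 × 469 × 452.39 × 6 × 2 = 1909.5 kN.
Bearing (14 mm plate, F_u = 450 MPa): end bolts L_c = 47 − 27/2 = 33.5, R_n = min(1.2×33.5×14×450, 2.4×24×14×450) = 253.26 kN/bolt; interior L_c = 74 − 27 = 47, R_n = 355.32 kN/bolt. φR_n = 0.75 × (2×253.26 + 4×355.32) = 1445.9 kN.
Tension yield (gross): A_g = 210×14 = 2940 mm². φR_n = 0.90 × 345 × 2940 = 912.9 kN.
Tension rupture (net): A_n = (210 − 2×29)×14 = 2128 mm² (U = 1.0, A_e = A_n). φR_n = 0.75 × 450 × 2128 = 718.2 kN.
Block shear: shear path 2×[47+2×74] = 2×195 mm, A_gv = 5460, A_nv = 2×(195 − 2.5×29)×14 = 3430 mm²; tension across gage: (73 − 1×29)×14 = 616 mm². R_n = min(0.6×450×3430, 0.6×345×5460) + 1.0×450×616 = min(926.1, 1130.2) + 277.2 = 1203.3 kN. φR_n = 0.75 × 1203.3 = 902.5 kN.
Governing: min(1909.5, 1445.9, 912.9, 718.2, 902.5) = 718.2 kN → net-section rupture.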